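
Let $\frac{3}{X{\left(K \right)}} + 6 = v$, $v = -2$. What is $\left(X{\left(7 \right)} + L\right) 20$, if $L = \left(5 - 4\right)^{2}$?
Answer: $\frac{25}{2} \approx 12.5$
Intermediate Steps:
$X{\left(K \right)} = - \frac{3}{8}$ ($X{\left(K \right)} = \frac{3}{-6 - 2} = \frac{3}{-8} = 3 \left(- \frac{1}{8}\right) = - \frac{3}{8}$)
$L = 1$ ($L = 1^{2} = 1$)
$\left(X{\left(7 \right)} + L\right) 20 = \left(- \frac{3}{8} + 1\right) 20 = \frac{5}{8} \cdot 20 = \frac{25}{2}$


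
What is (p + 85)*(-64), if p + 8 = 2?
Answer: -5056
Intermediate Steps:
p = -6 (p = -8 + 2 = -6)
(p + 85)*(-64) = (-6 + 85)*(-64) = 79*(-64) = -5056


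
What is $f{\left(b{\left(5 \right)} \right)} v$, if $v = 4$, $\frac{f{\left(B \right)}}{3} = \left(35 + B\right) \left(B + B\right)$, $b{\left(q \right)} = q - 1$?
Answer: $3744$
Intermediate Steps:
$b{\left(q \right)} = -1 + q$
$f{\left(B \right)} = 6 B \left(35 + B\right)$ ($f{\left(B \right)} = 3 \left(35 + B\right) \left(B + B\right) = 3 \left(35 + B\right) 2 B = 3 \cdot 2 B \left(35 + B\right) = 6 B \left(35 + B\right)$)
$f{\left(b{\left(5 \right)} \right)} v = 6 \left(-1 + 5\right) \left(35 + \left(-1 + 5\right)\right) 4 = 6 \cdot 4 \left(35 + 4\right) 4 = 6 \cdot 4 \cdot 39 \cdot 4 = 936 \cdot 4 = 3744$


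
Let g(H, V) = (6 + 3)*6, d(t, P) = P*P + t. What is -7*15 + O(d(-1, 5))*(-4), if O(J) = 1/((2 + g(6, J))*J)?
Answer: -35281/336 ≈ -105.00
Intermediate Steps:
d(t, P) = t + P² (d(t, P) = P² + t = t + P²)
g(H, V) = 54 (g(H, V) = 9*6 = 54)
O(J) = 1/(56*J) (O(J) = 1/((2 + 54)*J) = 1/(56*J))
-7*15 + O(d(-1, 5))*(-4) = -7*15 + (1/(56*(-1 + 5²)))*(-4) = -105 + (1/(56*(-1 + 25)))*(-4) = -105 + ((1/56)/24)*(-4) = -105 + ((1/56)*(1/24))*(-4) = -105 + (1/1344)*(-4) = -105 - 1/336 = -35281/336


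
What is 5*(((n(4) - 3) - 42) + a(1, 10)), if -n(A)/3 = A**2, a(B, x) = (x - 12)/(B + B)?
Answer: -470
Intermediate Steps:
a(B, x) = (-12 + x)/(2*B) (a(B, x) = (-12 + x)/((2*B)) = (-12 + x)*(1/(2*B)) = (-12 + x)/(2*B))
n(A) = -3*A**2
5*(((n(4) - 3) - 42) + a(1, 10)) = 5*(((-3*4**2 - 3) - 42) + (1/2)*(-12 + 10)/1) = 5*(((-3*16 - 3) - 42) + (1/2)*1*(-2)) = 5*(((-48 - 3) - 42) - 1) = 5*((-51 - 42) - 1) = 5*(-93 - 1) = 5*(-94) = -470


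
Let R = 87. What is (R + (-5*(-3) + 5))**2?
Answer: 11449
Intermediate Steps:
(R + (-5*(-3) + 5))**2 = (87 + (-5*(-3) + 5))**2 = (87 + (15 + 5))**2 = (87 + 20)**2 = 107**2 = 11449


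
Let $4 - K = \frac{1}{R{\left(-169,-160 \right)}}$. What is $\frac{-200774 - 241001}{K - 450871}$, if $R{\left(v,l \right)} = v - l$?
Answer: $\frac{3975975}{4057802} \approx 0.97983$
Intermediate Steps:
$K = \frac{37}{9}$ ($K = 4 - \frac{1}{-169 - -160} = 4 - \frac{1}{-169 + 160} = 4 - \frac{1}{-9} = 4 - - \frac{1}{9} = 4 + \frac{1}{9} = \frac{37}{9} \approx 4.1111$)
$\frac{-200774 - 241001}{K - 450871} = \frac{-200774 - 241001}{\frac{37}{9} - 450871} = - \frac{441775}{- \frac{4057802}{9}} = \left(-441775\right) \left(- \frac{9}{4057802}\right) = \frac{3975975}{4057802}$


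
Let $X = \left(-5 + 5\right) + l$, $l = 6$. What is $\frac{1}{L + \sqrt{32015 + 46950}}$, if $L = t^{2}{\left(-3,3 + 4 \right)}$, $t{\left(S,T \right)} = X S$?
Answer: $\frac{324}{26011} - \frac{\sqrt{78965}}{26011} \approx 0.0016529$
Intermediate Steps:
$X = 6$ ($X = \left(-5 + 5\right) + 6 = 0 + 6 = 6$)
$t{\left(S,T \right)} = 6 S$
$L = 324$ ($L = \left(6 \left(-3\right)\right)^{2} = \left(-18\right)^{2} = 324$)
$\frac{1}{L + \sqrt{32015 + 46950}} = \frac{1}{324 + \sqrt{32015 + 46950}} = \frac{1}{324 + \sqrt{78965}}$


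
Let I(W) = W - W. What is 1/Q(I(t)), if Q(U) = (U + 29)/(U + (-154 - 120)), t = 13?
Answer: -274/29 ≈ -9.4483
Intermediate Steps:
I(W) = 0
Q(U) = (29 + U)/(-274 + U) (Q(U) = (29 + U)/(U - 274) = (29 + U)/(-274 + U))
1/Q(I(t)) = 1/((29 + 0)/(-274 + 0)) = 1/(29/(-274)) = 1/(-1/274*29) = 1/(-29/274) = -274/29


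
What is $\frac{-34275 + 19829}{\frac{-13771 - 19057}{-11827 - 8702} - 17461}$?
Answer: $\frac{296561934}{358424041} \approx 0.8274$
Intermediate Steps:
$\frac{-34275 + 19829}{\frac{-13771 - 19057}{-11827 - 8702} - 17461} = - \frac{14446}{- \frac{32828}{-20529} - 17461} = - \frac{14446}{\left(-32828\right) \left(- \frac{1}{20529}\right) - 17461} = - \frac{14446}{\frac{32828}{20529} - 17461} = - \frac{14446}{- \frac{358424041}{20529}} = \left(-14446\right) \left(- \frac{20529}{358424041}\right) = \frac{296561934}{358424041}$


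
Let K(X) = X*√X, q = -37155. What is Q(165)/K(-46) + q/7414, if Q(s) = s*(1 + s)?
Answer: -37155/7414 + 13695*I*√46/1058 ≈ -5.0115 + 87.792*I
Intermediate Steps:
K(X) = X^(3/2)
Q(165)/K(-46) + q/7414 = (165*(1 + 165))/((-46)^(3/2)) - 37155/7414 = (165*166)/((-46*I*√46)) - 37155*1/7414 = 27390*(I*√46/2116) - 37155/7414 = 13695*I*√46/1058 - 37155/7414 = -37155/7414 + 13695*I*√46/1058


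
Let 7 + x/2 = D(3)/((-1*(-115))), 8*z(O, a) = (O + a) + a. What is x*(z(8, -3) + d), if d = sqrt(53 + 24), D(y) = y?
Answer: -401/115 - 1604*sqrt(77)/115 ≈ -125.88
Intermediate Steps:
z(O, a) = a/4 + O/8 (z(O, a) = ((O + a) + a)/8 = (O + 2*a)/8 = a/4 + O/8)
d = sqrt(77) ≈ 8.7750
x = -1604/115 (x = -14 + 2*(3/((-1*(-115)))) = -14 + 2*(3/115) = -14 + 6/115 = -1604/115 ≈ -13.948)
x*(z(8, -3) + d) = -1604*(((1/4)*(-3) + (1/8)*8) + sqrt(77))/115 = -1604*((-3/4 + 1) + sqrt(77))/115 = -1604*(1/4 + sqrt(77))/115 = -401/115 - 1604*sqrt(77)/115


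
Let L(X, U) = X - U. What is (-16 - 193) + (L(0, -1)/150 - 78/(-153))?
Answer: -177211/850 ≈ -208.48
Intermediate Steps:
(-16 - 193) + (L(0, -1)/150 - 78/(-153)) = (-16 - 193) + ((0 - 1*(-1))/150 - 78/(-153)) = -209 + ((0 + 1)*(1/150) - 78*(-1/153)) = -209 + (1*(1/150) + 26/51) = -209 + (1/150 + 26/51) = -209 + 439/850 = -177211/850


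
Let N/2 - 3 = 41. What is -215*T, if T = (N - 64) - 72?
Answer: 10320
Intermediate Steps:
N = 88 (N = 6 + 2*41 = 6 + 82 = 88)
T = -48 (T = (88 - 64) - 72 = 24 - 72 = -48)
-215*T = -215*(-48) = 10320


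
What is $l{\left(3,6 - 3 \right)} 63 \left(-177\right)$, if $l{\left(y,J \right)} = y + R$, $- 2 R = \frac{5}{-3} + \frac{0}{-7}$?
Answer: $- \frac{85491}{2} \approx -42746.0$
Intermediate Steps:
$R = \frac{5}{6}$ ($R = - \frac{\frac{5}{-3} + \frac{0}{-7}}{2} = - \frac{5 \left(- \frac{1}{3}\right) + 0 \left(- \frac{1}{7}\right)}{2} = - \frac{- \frac{5}{3} + 0}{2} = \left(- \frac{1}{2}\right) \left(- \frac{5}{3}\right) = \frac{5}{6} \approx 0.83333$)
$l{\left(y,J \right)} = \frac{5}{6} + y$ ($l{\left(y,J \right)} = y + \frac{5}{6} = \frac{5}{6} + y$)
$l{\left(3,6 - 3 \right)} 63 \left(-177\right) = \left(\frac{5}{6} + 3\right) 63 \left(-177\right) = \frac{23}{6} \cdot 63 \left(-177\right) = \frac{483}{2} \left(-177\right) = - \frac{85491}{2}$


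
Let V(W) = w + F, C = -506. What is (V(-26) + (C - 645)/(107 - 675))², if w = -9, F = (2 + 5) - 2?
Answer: 1256641/322624 ≈ 3.8951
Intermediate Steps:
F = 5 (F = 7 - 2 = 5)
V(W) = -4 (V(W) = -9 + 5 = -4)
(V(-26) + (C - 645)/(107 - 675))² = (-4 + (-506 - 645)/(107 - 675))² = (-4 - 1151/(-568))² = (-4 - 1151*(-1/568))² = (-4 + 1151/568)² = (-1121/568)² = 1256641/322624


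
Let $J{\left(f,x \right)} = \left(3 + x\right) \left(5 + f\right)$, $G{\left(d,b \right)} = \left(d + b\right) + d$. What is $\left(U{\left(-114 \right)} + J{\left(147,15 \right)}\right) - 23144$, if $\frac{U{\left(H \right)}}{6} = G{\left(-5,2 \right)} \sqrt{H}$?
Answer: $-20408 - 48 i \sqrt{114} \approx -20408.0 - 512.5 i$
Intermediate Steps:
$G{\left(d,b \right)} = b + 2 d$ ($G{\left(d,b \right)} = \left(b + d\right) + d = b + 2 d$)
$U{\left(H \right)} = - 48 \sqrt{H}$ ($U{\left(H \right)} = 6 \left(2 + 2 \left(-5\right)\right) \sqrt{H} = 6 \left(2 - 10\right) \sqrt{H} = 6 \left(- 8 \sqrt{H}\right) = - 48 \sqrt{H}$)
$\left(U{\left(-114 \right)} + J{\left(147,15 \right)}\right) - 23144 = \left(- 48 \sqrt{-114} + \left(15 + 3 \cdot 147 + 5 \cdot 15 + 147 \cdot 15\right)\right) - 23144 = \left(- 48 i \sqrt{114} + \left(15 + 441 + 75 + 2205\right)\right) - 23144 = \left(- 48 i \sqrt{114} + 2736\right) - 23144 = \left(2736 - 48 i \sqrt{114}\right) - 23144 = -20408 - 48 i \sqrt{114}$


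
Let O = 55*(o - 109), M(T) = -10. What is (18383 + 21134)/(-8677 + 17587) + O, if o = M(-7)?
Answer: -58276433/8910 ≈ -6540.6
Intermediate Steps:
o = -10
O = -6545 (O = 55*(-10 - 109) = 55*(-119) = -6545)
(18383 + 21134)/(-8677 + 17587) + O = (18383 + 21134)/(-8677 + 17587) - 6545 = 39517/8910 - 6545 = -58276433/8910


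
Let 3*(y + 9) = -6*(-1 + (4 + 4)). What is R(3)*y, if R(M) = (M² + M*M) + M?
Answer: -483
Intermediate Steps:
y = -23 (y = -9 + (-6*(-1 + (4 + 4)))/3 = -9 + (-6*(-1 + 8))/3 = -9 + (-6*7)/3 = -9 + (⅓)*(-42) = -9 - 14 = -23)
R(M) = M + 2*M² (R(M) = (M² + M²) + M = 2*M² + M = M + 2*M²)
R(3)*y = (3*(1 + 2*3))*(-23) = (3*(1 + 6))*(-23) = (3*7)*(-23) = 21*(-23) = -483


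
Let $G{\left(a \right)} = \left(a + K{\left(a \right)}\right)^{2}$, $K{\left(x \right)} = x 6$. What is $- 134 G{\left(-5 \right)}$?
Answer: $-164150$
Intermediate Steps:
$K{\left(x \right)} = 6 x$
$G{\left(a \right)} = 49 a^{2}$ ($G{\left(a \right)} = \left(a + 6 a\right)^{2} = \left(7 a\right)^{2} = 49 a^{2}$)
$- 134 G{\left(-5 \right)} = - 134 \cdot 49 \left(-5\right)^{2} = - 134 \cdot 49 \cdot 25 = \left(-134\right) 1225 = -164150$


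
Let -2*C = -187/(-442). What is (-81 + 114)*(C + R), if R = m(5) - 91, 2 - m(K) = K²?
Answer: -195987/52 ≈ -3769.0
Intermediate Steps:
C = -11/52 (C = -(-187)/(2*(-442)) = -(-187)*(-1)/(2*442) = -½*11/26 = -11/52 ≈ -0.21154)
m(K) = 2 - K²
R = -114 (R = (2 - 1*5²) - 91 = (2 - 1*25) - 91 = (2 - 25) - 91 = -23 - 91 = -114)
(-81 + 114)*(C + R) = (-81 + 114)*(-11/52 - 114) = 33*(-5939/52) = -195987/52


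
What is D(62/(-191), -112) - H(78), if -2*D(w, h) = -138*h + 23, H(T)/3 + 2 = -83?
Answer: -14969/2 ≈ -7484.5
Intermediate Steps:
H(T) = -255 (H(T) = -6 + 3*(-83) = -6 - 249 = -255)
D(w, h) = -23/2 + 69*h (D(w, h) = -(-138*h + 23)/2 = -(23 - 138*h)/2 = -23/2 + 69*h)
D(62/(-191), -112) - H(78) = (-23/2 + 69*(-112)) - 1*(-255) = (-23/2 - 7728) + 255 = -15479/2 + 255 = -14969/2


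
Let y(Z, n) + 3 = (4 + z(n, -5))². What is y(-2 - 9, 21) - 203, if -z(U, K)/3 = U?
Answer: 3275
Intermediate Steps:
z(U, K) = -3*U
y(Z, n) = -3 + (4 - 3*n)²
y(-2 - 9, 21) - 203 = (-3 + (-4 + 3*21)²) - 203 = (-3 + (-4 + 63)²) - 203 = (-3 + 59²) - 203 = (-3 + 3481) - 203 = 3478 - 203 = 3275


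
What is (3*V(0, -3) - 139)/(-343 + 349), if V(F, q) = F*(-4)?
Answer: -139/6 ≈ -23.167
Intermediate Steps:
V(F, q) = -4*F
(3*V(0, -3) - 139)/(-343 + 349) = (3*(-4*0) - 139)/(-343 + 349) = (3*0 - 139)/6 = (0 - 139)*(⅙) = -139*⅙ = -139/6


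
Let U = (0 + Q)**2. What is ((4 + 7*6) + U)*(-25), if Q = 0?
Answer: -1150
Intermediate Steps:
U = 0 (U = (0 + 0)**2 = 0**2 = 0)
((4 + 7*6) + U)*(-25) = ((4 + 7*6) + 0)*(-25) = ((4 + 42) + 0)*(-25) = (46 + 0)*(-25) = 46*(-25) = -1150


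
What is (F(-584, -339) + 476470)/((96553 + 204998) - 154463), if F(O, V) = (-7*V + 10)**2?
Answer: 6155159/147088 ≈ 41.847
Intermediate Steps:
F(O, V) = (10 - 7*V)**2
(F(-584, -339) + 476470)/((96553 + 204998) - 154463) = ((-10 + 7*(-339))**2 + 476470)/((96553 + 204998) - 154463) = ((-10 - 2373)**2 + 476470)/(301551 - 154463) = ((-2383)**2 + 476470)/147088 = (5678689 + 476470)*(1/147088) = 6155159*(1/147088) = 6155159/147088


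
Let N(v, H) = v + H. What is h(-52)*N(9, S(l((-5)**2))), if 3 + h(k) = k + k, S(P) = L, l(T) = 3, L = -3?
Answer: -642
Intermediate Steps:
S(P) = -3
h(k) = -3 + 2*k (h(k) = -3 + (k + k) = -3 + 2*k)
N(v, H) = H + v
h(-52)*N(9, S(l((-5)**2))) = (-3 + 2*(-52))*(-3 + 9) = (-3 - 104)*6 = -107*6 = -642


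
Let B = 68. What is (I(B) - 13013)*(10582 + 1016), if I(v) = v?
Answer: -150136110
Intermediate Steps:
(I(B) - 13013)*(10582 + 1016) = (68 - 13013)*(10582 + 1016) = -12945*11598 = -150136110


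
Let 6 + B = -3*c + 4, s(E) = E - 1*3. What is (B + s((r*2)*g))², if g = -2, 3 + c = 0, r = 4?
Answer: 144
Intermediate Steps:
c = -3 (c = -3 + 0 = -3)
s(E) = -3 + E (s(E) = E - 3 = -3 + E)
B = 7 (B = -6 + (-3*(-3) + 4) = -6 + (9 + 4) = -6 + 13 = 7)
(B + s((r*2)*g))² = (7 + (-3 + (4*2)*(-2)))² = (7 + (-3 + 8*(-2)))² = (7 + (-3 - 16))² = (7 - 19)² = (-12)² = 144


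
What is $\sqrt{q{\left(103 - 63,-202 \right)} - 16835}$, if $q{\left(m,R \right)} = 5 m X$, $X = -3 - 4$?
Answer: $i \sqrt{18235} \approx 135.04 i$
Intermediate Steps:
$X = -7$
$q{\left(m,R \right)} = - 35 m$ ($q{\left(m,R \right)} = 5 m \left(-7\right) = - 35 m$)
$\sqrt{q{\left(103 - 63,-202 \right)} - 16835} = \sqrt{- 35 \left(103 - 63\right) - 16835} = \sqrt{\left(-35\right) 40 - 16835} = \sqrt{-1400 - 16835} = \sqrt{-18235} = i \sqrt{18235}$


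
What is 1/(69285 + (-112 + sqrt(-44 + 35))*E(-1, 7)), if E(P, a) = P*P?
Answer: 69173/4784903938 - 3*I/4784903938 ≈ 1.4457e-5 - 6.2697e-10*I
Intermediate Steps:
E(P, a) = P**2
1/(69285 + (-112 + sqrt(-44 + 35))*E(-1, 7)) = 1/(69285 + (-112 + sqrt(-44 + 35))*(-1)**2) = 1/(69285 + (-112 + sqrt(-9))*1) = 1/(69285 + (-112 + 3*I)*1) = 1/(69285 + (-112 + 3*I)) = 1/(69173 + 3*I) = (69173 - 3*I)/4784903938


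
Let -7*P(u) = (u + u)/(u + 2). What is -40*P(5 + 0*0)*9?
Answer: 3600/49 ≈ 73.469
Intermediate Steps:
P(u) = -2*u/(7*(2 + u)) (P(u) = -(u + u)/(7*(u + 2)) = -2*u/(7*(2 + u)))
-40*P(5 + 0*0)*9 = -(-80)*(5 + 0*0)/(14 + 7*(5 + 0*0))*9 = -(-80)*(5 + 0)/(14 + 7*(5 + 0))*9 = -(-80)*5/(14 + 7*5)*9 = -(-80)*5/(14 + 35)*9 = -(-80)*5/49*9 = -40*(-10/49)*9 = (400/49)*9 = 3600/49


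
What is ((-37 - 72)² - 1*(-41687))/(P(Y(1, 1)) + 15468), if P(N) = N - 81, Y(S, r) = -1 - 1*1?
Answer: 53568/15385 ≈ 3.4818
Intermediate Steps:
Y(S, r) = -2 (Y(S, r) = -1 - 1 = -2)
P(N) = -81 + N
((-37 - 72)² - 1*(-41687))/(P(Y(1, 1)) + 15468) = ((-37 - 72)² - 1*(-41687))/((-81 - 2) + 15468) = ((-109)² + 41687)/(-83 + 15468) = (11881 + 41687)/15385 = 53568*(1/15385) = 53568/15385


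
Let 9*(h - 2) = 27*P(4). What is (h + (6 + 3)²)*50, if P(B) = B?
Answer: 4750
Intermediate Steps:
h = 14 (h = 2 + (27*4)/9 = 2 + (⅑)*108 = 2 + 12 = 14)
(h + (6 + 3)²)*50 = (14 + (6 + 3)²)*50 = (14 + 9²)*50 = (14 + 81)*50 = 95*50 = 4750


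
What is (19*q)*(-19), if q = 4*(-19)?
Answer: 27436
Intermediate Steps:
q = -76
(19*q)*(-19) = (19*(-76))*(-19) = -1444*(-19) = 27436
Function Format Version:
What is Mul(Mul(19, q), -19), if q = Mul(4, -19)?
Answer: 27436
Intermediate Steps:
q = -76
Mul(Mul(19, q), -19) = Mul(Mul(19, -76), -19) = Mul(-1444, -19) = 27436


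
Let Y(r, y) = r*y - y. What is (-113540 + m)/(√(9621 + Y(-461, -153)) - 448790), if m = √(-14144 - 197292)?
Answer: 50955616600/201412383793 + 340620*√8923/201412383793 - 897580*I*√52859/201412383793 - 6*I*√471660857/201412383793 ≈ 0.25315 - 0.0010252*I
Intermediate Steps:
m = 2*I*√52859 (m = √(-211436) = 2*I*√52859 ≈ 459.82*I)
Y(r, y) = -y + r*y
(-113540 + m)/(√(9621 + Y(-461, -153)) - 448790) = (-113540 + 2*I*√52859)/(√(9621 - 153*(-1 - 461)) - 448790) = (-113540 + 2*I*√52859)/(√(9621 - 153*(-462)) - 448790) = (-113540 + 2*I*√52859)/(√(9621 + 70686) - 448790) = (-113540 + 2*I*√52859)/(√80307 - 448790) = (-113540 + 2*I*√52859)/(3*√8923 - 448790) = (-113540 + 2*I*√52859)/(-448790 + 3*√8923)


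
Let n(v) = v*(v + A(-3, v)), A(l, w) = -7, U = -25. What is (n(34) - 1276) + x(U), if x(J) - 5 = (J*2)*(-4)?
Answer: -153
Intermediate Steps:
n(v) = v*(-7 + v) (n(v) = v*(v - 7) = v*(-7 + v))
x(J) = 5 - 8*J (x(J) = 5 + (J*2)*(-4) = 5 + (2*J)*(-4) = 5 - 8*J)
(n(34) - 1276) + x(U) = (34*(-7 + 34) - 1276) + (5 - 8*(-25)) = (34*27 - 1276) + (5 + 200) = (918 - 1276) + 205 = -358 + 205 = -153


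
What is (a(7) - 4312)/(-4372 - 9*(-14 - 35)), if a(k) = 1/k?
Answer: 30183/27517 ≈ 1.0969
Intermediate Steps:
(a(7) - 4312)/(-4372 - 9*(-14 - 35)) = (1/7 - 4312)/(-4372 - 9*(-14 - 35)) = (⅐ - 4312)/(-4372 - 9*(-49)) = -30183/(7*(-4372 + 441)) = -30183/7/(-3931) = -30183/7*(-1/3931) = 30183/27517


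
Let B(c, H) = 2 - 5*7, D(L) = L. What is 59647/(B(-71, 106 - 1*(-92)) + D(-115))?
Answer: -59647/148 ≈ -403.02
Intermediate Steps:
B(c, H) = -33 (B(c, H) = 2 - 35 = -33)
59647/(B(-71, 106 - 1*(-92)) + D(-115)) = 59647/(-33 - 115) = 59647/(-148) = 59647*(-1/148) = -59647/148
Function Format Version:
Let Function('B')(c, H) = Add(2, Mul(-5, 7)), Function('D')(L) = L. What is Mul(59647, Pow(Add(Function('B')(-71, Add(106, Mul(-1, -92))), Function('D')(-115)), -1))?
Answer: Rational(-59647, 148) ≈ -403.02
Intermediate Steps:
Function('B')(c, H) = -33 (Function('B')(c, H) = Add(2, -35) = -33)
Mul(59647, Pow(Add(Function('B')(-71, Add(106, Mul(-1, -92))), Function('D')(-115)), -1)) = Mul(59647, Pow(Add(-33, -115), -1)) = Mul(59647, Pow(-148, -1)) = Mul(59647, Rational(-1, 148)) = Rational(-59647, 148)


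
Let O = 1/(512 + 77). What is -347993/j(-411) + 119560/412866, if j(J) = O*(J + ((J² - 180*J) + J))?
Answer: -23937556463/28281321 ≈ -846.41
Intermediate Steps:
O = 1/589 ≈ 0.0016978
j(J) = -178*J/589 + J²/589 (j(J) = (J + ((J² - 180*J) + J))/589 = (J + (J² - 179*J))/589 = (J² - 178*J)/589 = -178*J/589 + J²/589)
-347993/j(-411) + 119560/412866 = -347993*(-589/(411*(-178 - 411))) + 119560/412866 = -347993/((1/589)*(-411)*(-589)) + 119560*(1/412866) = -347993/411 + 59780/206433 = -23937556463/28281321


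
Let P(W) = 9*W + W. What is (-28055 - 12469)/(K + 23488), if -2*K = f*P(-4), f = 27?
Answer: -10131/6007 ≈ -1.6865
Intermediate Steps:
P(W) = 10*W
K = 540 (K = -27*10*(-4)/2 = -27*(-40)/2 = -½*(-1080) = 540)
(-28055 - 12469)/(K + 23488) = (-28055 - 12469)/(540 + 23488) = -40524/24028 = -40524*1/24028 = -10131/6007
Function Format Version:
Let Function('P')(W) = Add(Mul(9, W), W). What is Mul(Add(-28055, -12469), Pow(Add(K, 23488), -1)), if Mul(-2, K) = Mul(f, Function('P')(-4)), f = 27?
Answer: Rational(-10131, 6007) ≈ -1.6865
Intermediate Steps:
Function('P')(W) = Mul(10, W)
K = 540 (K = Mul(Rational(-1, 2), Mul(27, Mul(10, -4))) = Mul(Rational(-1, 2), Mul(27, -40)) = Mul(Rational(-1, 2), -1080) = 540)
Mul(Add(-28055, -12469), Pow(Add(K, 23488), -1)) = Mul(Add(-28055, -12469), Pow(Add(540, 23488), -1)) = Mul(-40524, Pow(24028, -1)) = Mul(-40524, Rational(1, 24028)) = Rational(-10131, 6007)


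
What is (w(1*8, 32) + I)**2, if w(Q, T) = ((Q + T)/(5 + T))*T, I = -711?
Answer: 626350729/1369 ≈ 4.5752e+5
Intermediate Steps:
w(Q, T) = T*(Q + T)/(5 + T) (w(Q, T) = ((Q + T)/(5 + T))*T = T*(Q + T)/(5 + T))
(w(1*8, 32) + I)**2 = (32*(1*8 + 32)/(5 + 32) - 711)**2 = (32*(8 + 32)/37 - 711)**2 = (32*(1/37)*40 - 711)**2 = (1280/37 - 711)**2 = (-25027/37)**2 = 626350729/1369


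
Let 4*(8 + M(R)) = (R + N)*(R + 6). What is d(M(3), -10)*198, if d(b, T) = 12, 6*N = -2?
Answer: 2376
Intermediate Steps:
N = -⅓ (N = (⅙)*(-2) = -⅓ ≈ -0.33333)
M(R) = -8 + (6 + R)*(-⅓ + R)/4 (M(R) = -8 + ((R - ⅓)*(R + 6))/4 = -8 + ((-⅓ + R)*(6 + R))/4 = -8 + ((6 + R)*(-⅓ + R))/4 = -8 + (6 + R)*(-⅓ + R)/4)
d(M(3), -10)*198 = 12*198 = 2376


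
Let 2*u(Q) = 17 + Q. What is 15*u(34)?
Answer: 765/2 ≈ 382.50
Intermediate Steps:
u(Q) = 17/2 + Q/2 (u(Q) = (17 + Q)/2 = 17/2 + Q/2)
15*u(34) = 15*(17/2 + (1/2)*34) = 15*(17/2 + 17) = 15*(51/2) = 765/2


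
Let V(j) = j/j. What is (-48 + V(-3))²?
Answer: 2209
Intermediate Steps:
V(j) = 1
(-48 + V(-3))² = (-48 + 1)² = (-47)² = 2209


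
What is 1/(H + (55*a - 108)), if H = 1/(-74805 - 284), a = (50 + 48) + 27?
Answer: 75089/508127262 ≈ 0.00014778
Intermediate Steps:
a = 125 (a = 98 + 27 = 125)
H = -1/75089 (H = 1/(-75089) = -1/75089 ≈ -1.3318e-5)
1/(H + (55*a - 108)) = 1/(-1/75089 + (55*125 - 108)) = 1/(-1/75089 + (6875 - 108)) = 1/(-1/75089 + 6767) = 1/(508127262/75089) = 75089/508127262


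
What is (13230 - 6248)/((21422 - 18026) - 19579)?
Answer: -6982/16183 ≈ -0.43144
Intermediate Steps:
(13230 - 6248)/((21422 - 18026) - 19579) = 6982/(3396 - 19579) = 6982/(-16183) = 6982*(-1/16183) = -6982/16183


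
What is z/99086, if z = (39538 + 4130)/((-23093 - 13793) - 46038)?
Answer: -10917/2054151866 ≈ -5.3146e-6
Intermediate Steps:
z = -10917/20731 (z = 43668/(-36886 - 46038) = 43668/(-82924) = 43668*(-1/82924) = -10917/20731 ≈ -0.52660)
z/99086 = -10917/20731/99086 = -10917/20731*1/99086 = -10917/2054151866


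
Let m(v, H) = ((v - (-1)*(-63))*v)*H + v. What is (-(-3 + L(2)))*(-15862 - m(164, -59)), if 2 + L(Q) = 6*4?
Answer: -18263750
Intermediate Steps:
L(Q) = 22 (L(Q) = -2 + 6*4 = -2 + 24 = 22)
m(v, H) = v + H*v*(-63 + v) (m(v, H) = ((v - 1*63)*v)*H + v = ((v - 63)*v)*H + v = ((-63 + v)*v)*H + v = (v*(-63 + v))*H + v = H*v*(-63 + v) + v = v + H*v*(-63 + v))
(-(-3 + L(2)))*(-15862 - m(164, -59)) = (-(-3 + 22))*(-15862 - 164*(1 - 63*(-59) - 59*164)) = (-1*19)*(-15862 - 164*(1 + 3717 - 9676)) = -19*(-15862 - 164*(-5958)) = -19*(-15862 - 1*(-977112)) = -19*(-15862 + 977112) = -19*961250 = -18263750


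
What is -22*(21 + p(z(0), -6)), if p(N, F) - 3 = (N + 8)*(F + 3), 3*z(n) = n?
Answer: 0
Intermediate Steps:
z(n) = n/3
p(N, F) = 3 + (3 + F)*(8 + N) (p(N, F) = 3 + (N + 8)*(F + 3) = 3 + (8 + N)*(3 + F) = 3 + (3 + F)*(8 + N))
-22*(21 + p(z(0), -6)) = -22*(21 + (27 + 3*((⅓)*0) + 8*(-6) - 2*0)) = -22*(21 + (27 + 3*0 - 48 - 6*0)) = -22*(21 + (27 + 0 - 48 + 0)) = -22*(21 - 21) = -22*0 = 0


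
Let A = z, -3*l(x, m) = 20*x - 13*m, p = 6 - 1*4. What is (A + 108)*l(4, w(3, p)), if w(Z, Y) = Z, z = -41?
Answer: -2747/3 ≈ -915.67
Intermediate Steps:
p = 2 (p = 6 - 4 = 2)
l(x, m) = -20*x/3 + 13*m/3 (l(x, m) = -(20*x - 13*m)/3 = -(-13*m + 20*x)/3 = -20*x/3 + 13*m/3)
A = -41
(A + 108)*l(4, w(3, p)) = (-41 + 108)*(-20/3*4 + (13/3)*3) = 67*(-80/3 + 13) = 67*(-41/3) = -2747/3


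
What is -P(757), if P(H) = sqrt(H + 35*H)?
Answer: -6*sqrt(757) ≈ -165.08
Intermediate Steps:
P(H) = 6*sqrt(H) (P(H) = sqrt(36*H) = 6*sqrt(H))
-P(757) = -6*sqrt(757)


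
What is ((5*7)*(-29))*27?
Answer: -27405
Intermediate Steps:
((5*7)*(-29))*27 = (35*(-29))*27 = -1015*27 = -27405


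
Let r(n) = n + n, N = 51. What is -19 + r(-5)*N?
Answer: -529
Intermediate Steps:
r(n) = 2*n
-19 + r(-5)*N = -19 + (2*(-5))*51 = -19 - 10*51 = -19 - 510 = -529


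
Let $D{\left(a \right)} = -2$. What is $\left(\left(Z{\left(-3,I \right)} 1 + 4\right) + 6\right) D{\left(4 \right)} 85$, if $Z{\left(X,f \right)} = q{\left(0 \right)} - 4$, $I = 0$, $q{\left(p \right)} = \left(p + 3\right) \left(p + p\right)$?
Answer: $-1020$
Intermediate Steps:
$q{\left(p \right)} = 2 p \left(3 + p\right)$ ($q{\left(p \right)} = \left(3 + p\right) 2 p = 2 p \left(3 + p\right)$)
$Z{\left(X,f \right)} = -4$ ($Z{\left(X,f \right)} = 2 \cdot 0 \left(3 + 0\right) - 4 = 2 \cdot 0 \cdot 3 - 4 = 0 - 4 = -4$)
$\left(\left(Z{\left(-3,I \right)} 1 + 4\right) + 6\right) D{\left(4 \right)} 85 = \left(\left(\left(-4\right) 1 + 4\right) + 6\right) \left(-2\right) 85 = \left(\left(-4 + 4\right) + 6\right) \left(-2\right) 85 = \left(0 + 6\right) \left(-2\right) 85 = 6 \left(-2\right) 85 = \left(-12\right) 85 = -1020$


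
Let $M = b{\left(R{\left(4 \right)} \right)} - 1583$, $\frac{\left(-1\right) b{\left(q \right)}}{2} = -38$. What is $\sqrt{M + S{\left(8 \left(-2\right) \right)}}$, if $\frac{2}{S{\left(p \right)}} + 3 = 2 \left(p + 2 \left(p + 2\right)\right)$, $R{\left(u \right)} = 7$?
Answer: $\frac{i \sqrt{12479649}}{91} \approx 38.82 i$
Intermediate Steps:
$b{\left(q \right)} = 76$ ($b{\left(q \right)} = \left(-2\right) \left(-38\right) = 76$)
$S{\left(p \right)} = \frac{2}{5 + 6 p}$ ($S{\left(p \right)} = \frac{2}{-3 + 2 \left(p + 2 \left(p + 2\right)\right)} = \frac{2}{-3 + 2 \left(p + 2 \left(2 + p\right)\right)} = \frac{2}{-3 + 2 \left(p + \left(4 + 2 p\right)\right)} = \frac{2}{-3 + 2 \left(4 + 3 p\right)} = \frac{2}{-3 + \left(8 + 6 p\right)} = \frac{2}{5 + 6 p}$)
$M = -1507$ ($M = 76 - 1583 = -1507$)
$\sqrt{M + S{\left(8 \left(-2\right) \right)}} = \sqrt{-1507 + \frac{2}{5 + 6 \cdot 8 \left(-2\right)}} = \sqrt{-1507 + \frac{2}{5 + 6 \left(-16\right)}} = \sqrt{-1507 + \frac{2}{5 - 96}} = \sqrt{-1507 + \frac{2}{-91}} = \sqrt{-1507 + 2 \left(- \frac{1}{91}\right)} = \sqrt{-1507 - \frac{2}{91}} = \sqrt{- \frac{137139}{91}} = \frac{i \sqrt{12479649}}{91}$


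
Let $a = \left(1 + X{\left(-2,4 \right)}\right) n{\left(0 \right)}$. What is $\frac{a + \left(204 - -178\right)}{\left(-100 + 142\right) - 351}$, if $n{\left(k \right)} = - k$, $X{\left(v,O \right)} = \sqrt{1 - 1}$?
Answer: $- \frac{382}{309} \approx -1.2362$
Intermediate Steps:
$X{\left(v,O \right)} = 0$ ($X{\left(v,O \right)} = \sqrt{0} = 0$)
$a = 0$ ($a = \left(1 + 0\right) \left(\left(-1\right) 0\right) = 1 \cdot 0 = 0$)
$\frac{a + \left(204 - -178\right)}{\left(-100 + 142\right) - 351} = \frac{0 + \left(204 - -178\right)}{\left(-100 + 142\right) - 351} = \frac{0 + \left(204 + 178\right)}{42 - 351} = \frac{0 + 382}{-309} = 382 \left(- \frac{1}{309}\right) = - \frac{382}{309}$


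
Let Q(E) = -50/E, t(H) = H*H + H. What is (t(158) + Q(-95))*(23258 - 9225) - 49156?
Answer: 6697409860/19 ≈ 3.5250e+8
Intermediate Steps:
t(H) = H + H**2 (t(H) = H**2 + H = H + H**2)
(t(158) + Q(-95))*(23258 - 9225) - 49156 = (158*(1 + 158) - 50/(-95))*(23258 - 9225) - 49156 = (158*159 - 50*(-1/95))*14033 - 49156 = (25122 + 10/19)*14033 - 49156 = (477328/19)*14033 - 49156 = 6698343824/19 - 49156 = 6697409860/19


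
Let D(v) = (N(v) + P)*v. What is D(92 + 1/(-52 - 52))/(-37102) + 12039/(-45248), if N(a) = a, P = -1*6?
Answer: -135976675749/283715729024 ≈ -0.47927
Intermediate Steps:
P = -6
D(v) = v*(-6 + v) (D(v) = (v - 6)*v = (-6 + v)*v = v*(-6 + v))
D(92 + 1/(-52 - 52))/(-37102) + 12039/(-45248) = ((92 + 1/(-52 - 52))*(-6 + (92 + 1/(-52 - 52))))/(-37102) + 12039/(-45248) = ((92 + 1/(-104))*(-6 + (92 + 1/(-104))))*(-1/37102) + 12039*(-1/45248) = ((92 - 1/104)*(-6 + (92 - 1/104)))*(-1/37102) - 12039/45248 = (9567*(-6 + 9567/104)/104)*(-1/37102) - 12039/45248 = ((9567/104)*(8943/104))*(-1/37102) - 12039/45248 = (85557681/10816)*(-1/37102) - 12039/45248 = -85557681/401295232 - 12039/45248 = -135976675749/283715729024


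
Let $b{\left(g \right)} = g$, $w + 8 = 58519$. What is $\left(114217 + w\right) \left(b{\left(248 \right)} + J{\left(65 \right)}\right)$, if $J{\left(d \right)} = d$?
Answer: $54063864$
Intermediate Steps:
$w = 58511$ ($w = -8 + 58519 = 58511$)
$\left(114217 + w\right) \left(b{\left(248 \right)} + J{\left(65 \right)}\right) = \left(114217 + 58511\right) \left(248 + 65\right) = 172728 \cdot 313 = 54063864$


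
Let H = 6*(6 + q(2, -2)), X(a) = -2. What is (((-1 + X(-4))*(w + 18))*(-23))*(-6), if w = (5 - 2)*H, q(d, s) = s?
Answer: -37260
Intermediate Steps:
H = 24 (H = 6*(6 - 2) = 6*4 = 24)
w = 72 (w = (5 - 2)*24 = 3*24 = 72)
(((-1 + X(-4))*(w + 18))*(-23))*(-6) = (((-1 - 2)*(72 + 18))*(-23))*(-6) = (-3*90*(-23))*(-6) = -270*(-23)*(-6) = 6210*(-6) = -37260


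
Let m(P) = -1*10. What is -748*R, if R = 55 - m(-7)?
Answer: -48620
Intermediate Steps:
m(P) = -10
R = 65 (R = 55 - 1*(-10) = 55 + 10 = 65)
-748*R = -748*65 = -48620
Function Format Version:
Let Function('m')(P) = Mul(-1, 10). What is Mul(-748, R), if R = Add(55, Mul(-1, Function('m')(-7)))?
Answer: -48620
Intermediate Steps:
Function('m')(P) = -10
R = 65 (R = Add(55, Mul(-1, -10)) = Add(55, 10) = 65)
Mul(-748, R) = Mul(-748, 65) = -48620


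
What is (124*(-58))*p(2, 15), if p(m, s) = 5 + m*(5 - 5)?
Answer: -35960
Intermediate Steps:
p(m, s) = 5 (p(m, s) = 5 + m*0 = 5 + 0 = 5)
(124*(-58))*p(2, 15) = (124*(-58))*5 = -7192*5 = -35960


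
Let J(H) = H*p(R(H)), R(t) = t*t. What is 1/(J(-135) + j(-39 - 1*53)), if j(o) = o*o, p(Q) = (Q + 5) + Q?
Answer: -1/4912961 ≈ -2.0354e-7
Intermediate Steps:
R(t) = t²
p(Q) = 5 + 2*Q (p(Q) = (5 + Q) + Q = 5 + 2*Q)
j(o) = o²
J(H) = H*(5 + 2*H²)
1/(J(-135) + j(-39 - 1*53)) = 1/(-135*(5 + 2*(-135)²) + (-39 - 1*53)²) = 1/(-135*(5 + 2*18225) + (-39 - 53)²) = 1/(-135*(5 + 36450) + (-92)²) = 1/(-135*36455 + 8464) = 1/(-4921425 + 8464) = 1/(-4912961) = -1/4912961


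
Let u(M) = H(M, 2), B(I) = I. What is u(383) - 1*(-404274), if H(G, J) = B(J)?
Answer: 404276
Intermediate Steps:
H(G, J) = J
u(M) = 2
u(383) - 1*(-404274) = 2 - 1*(-404274) = 2 + 404274 = 404276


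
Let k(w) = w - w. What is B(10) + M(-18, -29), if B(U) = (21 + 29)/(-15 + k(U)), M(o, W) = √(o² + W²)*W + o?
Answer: -64/3 - 29*√1165 ≈ -1011.2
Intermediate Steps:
k(w) = 0
M(o, W) = o + W*√(W² + o²) (M(o, W) = √(W² + o²)*W + o = W*√(W² + o²) + o = o + W*√(W² + o²))
B(U) = -10/3 (B(U) = (21 + 29)/(-15 + 0) = 50/(-15) = 50*(-1/15) = -10/3)
B(10) + M(-18, -29) = -10/3 + (-18 - 29*√((-29)² + (-18)²)) = -10/3 + (-18 - 29*√(841 + 324)) = -10/3 + (-18 - 29*√1165) = -64/3 - 29*√1165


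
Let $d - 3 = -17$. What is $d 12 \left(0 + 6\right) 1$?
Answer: $-1008$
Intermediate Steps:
$d = -14$ ($d = 3 - 17 = -14$)
$d 12 \left(0 + 6\right) 1 = \left(-14\right) 12 \left(0 + 6\right) 1 = - 168 \cdot 6 \cdot 1 = \left(-168\right) 6 = -1008$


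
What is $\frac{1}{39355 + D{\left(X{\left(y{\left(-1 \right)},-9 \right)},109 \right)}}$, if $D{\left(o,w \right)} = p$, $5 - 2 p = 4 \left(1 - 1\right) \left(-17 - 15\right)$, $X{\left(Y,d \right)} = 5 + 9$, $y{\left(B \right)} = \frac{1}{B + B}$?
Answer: $\frac{2}{78715} \approx 2.5408 \cdot 10^{-5}$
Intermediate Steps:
$y{\left(B \right)} = \frac{1}{2 B}$
$X{\left(Y,d \right)} = 14$
$p = \frac{5}{2}$ ($p = \frac{5}{2} - \frac{4 \left(1 - 1\right) \left(-17 - 15\right)}{2} = \frac{5}{2} - \frac{4 \cdot 0 \left(-17 - 15\right)}{2} = \frac{5}{2} - \frac{0 \left(-32\right)}{2} = \frac{5}{2} - 0 = \frac{5}{2} + 0 = \frac{5}{2} \approx 2.5$)
$D{\left(o,w \right)} = \frac{5}{2}$
$\frac{1}{39355 + D{\left(X{\left(y{\left(-1 \right)},-9 \right)},109 \right)}} = \frac{1}{39355 + \frac{5}{2}} = \frac{1}{\frac{78715}{2}} = \frac{2}{78715}$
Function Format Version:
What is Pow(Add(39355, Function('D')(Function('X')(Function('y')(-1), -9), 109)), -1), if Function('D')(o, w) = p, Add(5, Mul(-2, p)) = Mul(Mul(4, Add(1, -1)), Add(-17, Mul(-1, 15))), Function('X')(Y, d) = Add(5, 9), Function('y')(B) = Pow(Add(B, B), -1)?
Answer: Rational(2, 78715) ≈ 2.5408e-5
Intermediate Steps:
Function('y')(B) = Mul(Rational(1, 2), Pow(B, -1)) (Function('y')(B) = Pow(Mul(2, B), -1) = Mul(Rational(1, 2), Pow(B, -1)))
Function('X')(Y, d) = 14
p = Rational(5, 2) (p = Add(Rational(5, 2), Mul(Rational(-1, 2), Mul(Mul(4, Add(1, -1)), Add(-17, Mul(-1, 15))))) = Add(Rational(5, 2), Mul(Rational(-1, 2), Mul(Mul(4, 0), Add(-17, -15)))) = Add(Rational(5, 2), Mul(Rational(-1, 2), Mul(0, -32))) = Add(Rational(5, 2), Mul(Rational(-1, 2), 0)) = Add(Rational(5, 2), 0) = Rational(5, 2) ≈ 2.5000)
Function('D')(o, w) = Rational(5, 2)
Pow(Add(39355, Function('D')(Function('X')(Function('y')(-1), -9), 109)), -1) = Pow(Add(39355, Rational(5, 2)), -1) = Pow(Rational(78715, 2), -1) = Rational(2, 78715)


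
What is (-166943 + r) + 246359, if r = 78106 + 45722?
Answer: 203244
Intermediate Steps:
r = 123828
(-166943 + r) + 246359 = (-166943 + 123828) + 246359 = -43115 + 246359 = 203244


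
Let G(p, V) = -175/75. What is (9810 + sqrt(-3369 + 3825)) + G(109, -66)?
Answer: 29423/3 + 2*sqrt(114) ≈ 9829.0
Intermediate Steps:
G(p, V) = -7/3 (G(p, V) = -175*1/75 = -7/3)
(9810 + sqrt(-3369 + 3825)) + G(109, -66) = (9810 + sqrt(-3369 + 3825)) - 7/3 = (9810 + sqrt(456)) - 7/3 = (9810 + 2*sqrt(114)) - 7/3 = 29423/3 + 2*sqrt(114)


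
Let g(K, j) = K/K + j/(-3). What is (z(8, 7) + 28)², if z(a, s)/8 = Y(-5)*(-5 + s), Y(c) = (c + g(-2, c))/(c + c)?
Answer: 226576/225 ≈ 1007.0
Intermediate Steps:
g(K, j) = 1 - j/3 (g(K, j) = 1 + j*(-⅓) = 1 - j/3)
Y(c) = (1 + 2*c/3)/(2*c) (Y(c) = (c + (1 - c/3))/(c + c) = (1 + 2*c/3)/((2*c)) = (1 + 2*c/3)*(1/(2*c)) = (1 + 2*c/3)/(2*c))
z(a, s) = -28/3 + 28*s/15 (z(a, s) = 8*(((⅙)*(3 + 2*(-5))/(-5))*(-5 + s)) = 8*(((⅙)*(-⅕)*(3 - 10))*(-5 + s)) = 8*(((⅙)*(-⅕)*(-7))*(-5 + s)) = 8*(7*(-5 + s)/30) = 8*(-7/6 + 7*s/30) = -28/3 + 28*s/15)
(z(8, 7) + 28)² = ((-28/3 + (28/15)*7) + 28)² = ((-28/3 + 196/15) + 28)² = (56/15 + 28)² = (476/15)² = 226576/225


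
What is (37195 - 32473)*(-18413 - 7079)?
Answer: -120373224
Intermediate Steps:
(37195 - 32473)*(-18413 - 7079) = 4722*(-25492) = -120373224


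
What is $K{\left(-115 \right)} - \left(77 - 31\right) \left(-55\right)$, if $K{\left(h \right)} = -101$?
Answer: $2429$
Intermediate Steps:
$K{\left(-115 \right)} - \left(77 - 31\right) \left(-55\right) = -101 - \left(77 - 31\right) \left(-55\right) = -101 - 46 \left(-55\right) = -101 - -2530 = -101 + 2530 = 2429$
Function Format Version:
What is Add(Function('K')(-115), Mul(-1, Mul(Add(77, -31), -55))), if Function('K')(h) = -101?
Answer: 2429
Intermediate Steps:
Add(Function('K')(-115), Mul(-1, Mul(Add(77, -31), -55))) = Add(-101, Mul(-1, Mul(Add(77, -31), -55))) = Add(-101, Mul(-1, Mul(46, -55))) = Add(-101, Mul(-1, -2530)) = Add(-101, 2530) = 2429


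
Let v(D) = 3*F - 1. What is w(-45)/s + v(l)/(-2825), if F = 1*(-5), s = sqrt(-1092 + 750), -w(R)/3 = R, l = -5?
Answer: 16/2825 - 45*I*sqrt(38)/38 ≈ 0.0056637 - 7.3*I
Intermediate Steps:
w(R) = -3*R
s = 3*I*sqrt(38) (s = sqrt(-342) = 3*I*sqrt(38) ≈ 18.493*I)
F = -5
v(D) = -16 (v(D) = 3*(-5) - 1 = -15 - 1 = -16)
w(-45)/s + v(l)/(-2825) = (-3*(-45))/((3*I*sqrt(38))) - 16/(-2825) = 135*(-I*sqrt(38)/114) - 16*(-1/2825) = -45*I*sqrt(38)/38 + 16/2825 = 16/2825 - 45*I*sqrt(38)/38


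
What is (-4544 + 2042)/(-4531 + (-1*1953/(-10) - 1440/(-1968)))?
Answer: 1025820/1777337 ≈ 0.57717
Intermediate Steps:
(-4544 + 2042)/(-4531 + (-1*1953/(-10) - 1440/(-1968))) = -2502/(-4531 + (-1953*(-⅒) - 1440*(-1/1968))) = -2502/(-4531 + (1953/10 + 30/41)) = -2502/(-4531 + 80373/410) = -2502/(-1777337/410) = -2502*(-410/1777337) = 1025820/1777337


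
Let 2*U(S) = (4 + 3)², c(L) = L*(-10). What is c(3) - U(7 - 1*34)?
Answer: -109/2 ≈ -54.500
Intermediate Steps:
c(L) = -10*L
U(S) = 49/2 (U(S) = (4 + 3)²/2 = (½)*7² = (½)*49 = 49/2)
c(3) - U(7 - 1*34) = -10*3 - 1*49/2 = -30 - 49/2 = -109/2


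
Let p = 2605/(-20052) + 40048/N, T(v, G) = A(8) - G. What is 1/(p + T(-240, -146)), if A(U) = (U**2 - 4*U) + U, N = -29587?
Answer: 593278524/109469688833 ≈ 0.0054196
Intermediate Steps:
A(U) = U**2 - 3*U
T(v, G) = 40 - G (T(v, G) = 8*(-3 + 8) - G = 8*5 - G = 40 - G)
p = -880116631/593278524 (p = 2605/(-20052) + 40048/(-29587) = 2605*(-1/20052) + 40048*(-1/29587) = -2605/20052 - 40048/29587 = -880116631/593278524 ≈ -1.4835)
1/(p + T(-240, -146)) = 1/(-880116631/593278524 + (40 - 1*(-146))) = 1/(-880116631/593278524 + (40 + 146)) = 1/(-880116631/593278524 + 186) = 1/(109469688833/593278524) = 593278524/109469688833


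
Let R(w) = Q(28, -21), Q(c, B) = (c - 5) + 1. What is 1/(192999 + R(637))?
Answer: 1/193023 ≈ 5.1807e-6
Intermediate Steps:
Q(c, B) = -4 + c (Q(c, B) = (-5 + c) + 1 = -4 + c)
R(w) = 24 (R(w) = -4 + 28 = 24)
1/(192999 + R(637)) = 1/(192999 + 24) = 1/193023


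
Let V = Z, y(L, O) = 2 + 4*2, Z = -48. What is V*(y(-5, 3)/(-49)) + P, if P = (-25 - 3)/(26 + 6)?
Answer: 3497/392 ≈ 8.9209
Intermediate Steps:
y(L, O) = 10 (y(L, O) = 2 + 8 = 10)
P = -7/8 (P = -28/32 = -28*1/32 = -7/8 ≈ -0.87500)
V = -48
V*(y(-5, 3)/(-49)) + P = -480/(-49) - 7/8 = -480*(-1)/49 - 7/8 = -48*(-10/49) - 7/8 = 480/49 - 7/8 = 3497/392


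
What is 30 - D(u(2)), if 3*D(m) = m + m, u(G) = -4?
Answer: 98/3 ≈ 32.667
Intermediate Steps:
D(m) = 2*m/3 (D(m) = (m + m)/3 = (2*m)/3 = 2*m/3)
30 - D(u(2)) = 30 - 2*(-4)/3 = 30 - 1*(-8/3) = 30 + 8/3 = 98/3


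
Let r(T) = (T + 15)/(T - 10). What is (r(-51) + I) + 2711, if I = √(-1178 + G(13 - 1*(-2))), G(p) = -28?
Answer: 165407/61 + 3*I*√134 ≈ 2711.6 + 34.728*I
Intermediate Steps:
r(T) = (15 + T)/(-10 + T)
I = 3*I*√134 (I = √(-1178 - 28) = √(-1206) = 3*I*√134 ≈ 34.728*I)
(r(-51) + I) + 2711 = ((15 - 51)/(-10 - 51) + 3*I*√134) + 2711 = (-36/(-61) + 3*I*√134) + 2711 = (-1/61*(-36) + 3*I*√134) + 2711 = (36/61 + 3*I*√134) + 2711 = 165407/61 + 3*I*√134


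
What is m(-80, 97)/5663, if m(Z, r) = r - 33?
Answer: 64/5663 ≈ 0.011301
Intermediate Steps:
m(Z, r) = -33 + r
m(-80, 97)/5663 = (-33 + 97)/5663 = 64*(1/5663) = 64/5663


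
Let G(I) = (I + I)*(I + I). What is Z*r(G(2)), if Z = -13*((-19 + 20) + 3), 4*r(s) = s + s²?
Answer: -3536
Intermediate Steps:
G(I) = 4*I² (G(I) = (2*I)*(2*I) = 4*I²)
r(s) = s/4 + s²/4 (r(s) = (s + s²)/4 = s/4 + s²/4)
Z = -52 (Z = -13*(1 + 3) = -13*4 = -52)
Z*r(G(2)) = -13*4*2²*(1 + 4*2²) = -13*4*4*(1 + 4*4) = -13*16*(1 + 16) = -13*16*17 = -52*68 = -3536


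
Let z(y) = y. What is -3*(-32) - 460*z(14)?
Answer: -6344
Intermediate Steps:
-3*(-32) - 460*z(14) = -3*(-32) - 460*14 = 96 - 6440 = -6344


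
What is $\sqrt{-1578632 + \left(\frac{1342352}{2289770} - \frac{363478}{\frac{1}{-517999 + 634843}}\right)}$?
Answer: $\frac{2 i \sqrt{284032703636751064090}}{163555} \approx 2.0609 \cdot 10^{5} i$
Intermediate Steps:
$\sqrt{-1578632 + \left(\frac{1342352}{2289770} - \frac{363478}{\frac{1}{-517999 + 634843}}\right)} = \sqrt{-1578632 + \left(1342352 \cdot \frac{1}{2289770} - \frac{363478}{\frac{1}{116844}}\right)} = \sqrt{-1578632 + \left(\frac{671176}{1144885} - 363478 \frac{1}{\frac{1}{116844}}\right)} = \sqrt{-1578632 + \left(\frac{671176}{1144885} - 42470223432\right)} = \sqrt{-1578632 - \frac{48623521753274144}{1144885}} = \sqrt{- \frac{48625329105371464}{1144885}} = \frac{2 i \sqrt{284032703636751064090}}{163555}$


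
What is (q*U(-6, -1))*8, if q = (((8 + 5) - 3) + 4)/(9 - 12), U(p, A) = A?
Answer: 112/3 ≈ 37.333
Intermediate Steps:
q = -14/3 (q = ((13 - 3) + 4)/(-3) = (10 + 4)*(-1/3) = 14*(-1/3) = -14/3 ≈ -4.6667)
(q*U(-6, -1))*8 = -14/3*(-1)*8 = (14/3)*8 = 112/3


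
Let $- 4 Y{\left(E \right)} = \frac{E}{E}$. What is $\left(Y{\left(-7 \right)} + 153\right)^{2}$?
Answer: $\frac{373321}{16} \approx 23333.0$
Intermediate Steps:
$Y{\left(E \right)} = - \frac{1}{4}$ ($Y{\left(E \right)} = - \frac{E \frac{1}{E}}{4} = \left(- \frac{1}{4}\right) 1 = - \frac{1}{4}$)
$\left(Y{\left(-7 \right)} + 153\right)^{2} = \left(- \frac{1}{4} + 153\right)^{2} = \left(\frac{611}{4}\right)^{2} = \frac{373321}{16}$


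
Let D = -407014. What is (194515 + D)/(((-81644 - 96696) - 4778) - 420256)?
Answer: 212499/603374 ≈ 0.35218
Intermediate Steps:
(194515 + D)/(((-81644 - 96696) - 4778) - 420256) = (194515 - 407014)/(((-81644 - 96696) - 4778) - 420256) = -212499/((-178340 - 4778) - 420256) = -212499/(-183118 - 420256) = -212499/(-603374) = -212499*(-1/603374) = 212499/603374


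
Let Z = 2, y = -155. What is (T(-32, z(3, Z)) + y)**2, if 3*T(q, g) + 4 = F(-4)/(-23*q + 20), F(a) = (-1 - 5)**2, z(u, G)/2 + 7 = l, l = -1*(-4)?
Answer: 96983104/3969 ≈ 24435.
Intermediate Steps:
l = 4
z(u, G) = -6 (z(u, G) = -14 + 2*4 = -14 + 8 = -6)
F(a) = 36 (F(a) = (-6)**2 = 36)
T(q, g) = -4/3 + 12/(20 - 23*q) (T(q, g) = -4/3 + (36/(-23*q + 20))/3 = -4/3 + (36/(20 - 23*q))/3 = -4/3 + 12/(20 - 23*q))
(T(-32, z(3, Z)) + y)**2 = (4*(11 - 23*(-32))/(3*(-20 + 23*(-32))) - 155)**2 = (4*(11 + 736)/(3*(-20 - 736)) - 155)**2 = ((4/3)*747/(-756) - 155)**2 = ((4/3)*(-1/756)*747 - 155)**2 = (-83/63 - 155)**2 = (-9848/63)**2 = 96983104/3969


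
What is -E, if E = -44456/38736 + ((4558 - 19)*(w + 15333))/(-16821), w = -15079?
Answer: 2361983/33894 ≈ 69.687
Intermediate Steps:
E = -2361983/33894 (E = -44456/38736 + ((4558 - 19)*(-15079 + 15333))/(-16821) = -44456*1/38736 + (4539*254)*(-1/16821) = -5557/4842 + 1152906*(-1/16821) = -5557/4842 - 4318/63 = -2361983/33894 ≈ -69.687)
-E = -1*(-2361983/33894) = 2361983/33894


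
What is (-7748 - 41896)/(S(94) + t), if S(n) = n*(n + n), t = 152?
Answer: -12411/4456 ≈ -2.7852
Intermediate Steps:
S(n) = 2*n**2 (S(n) = n*(2*n) = 2*n**2)
(-7748 - 41896)/(S(94) + t) = (-7748 - 41896)/(2*94**2 + 152) = -49644/(2*8836 + 152) = -49644/(17672 + 152) = -49644/17824 = -49644*1/17824 = -12411/4456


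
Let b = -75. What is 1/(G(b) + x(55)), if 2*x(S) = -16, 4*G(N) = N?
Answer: -4/107 ≈ -0.037383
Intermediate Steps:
G(N) = N/4
x(S) = -8 (x(S) = (1/2)*(-16) = -8)
1/(G(b) + x(55)) = 1/((1/4)*(-75) - 8) = 1/(-75/4 - 8) = 1/(-107/4) = -4/107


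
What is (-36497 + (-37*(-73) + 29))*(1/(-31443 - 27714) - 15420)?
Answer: 30802289174747/59157 ≈ 5.2069e+8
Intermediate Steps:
(-36497 + (-37*(-73) + 29))*(1/(-31443 - 27714) - 15420) = (-36497 + (2701 + 29))*(1/(-59157) - 15420) = (-36497 + 2730)*(-1/59157 - 15420) = -33767*(-912200941/59157) = 30802289174747/59157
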